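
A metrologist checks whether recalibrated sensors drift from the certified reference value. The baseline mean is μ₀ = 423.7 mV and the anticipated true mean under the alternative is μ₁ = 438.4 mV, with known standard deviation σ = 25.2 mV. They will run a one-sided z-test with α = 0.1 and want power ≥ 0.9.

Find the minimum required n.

n = 20

Standardized effect: d = |μ₁ − μ₀| / σ = |438.4 − 423.7| / 25.2 = 0.5833
For power 0.9 need Φ(δ − z_{0.1}) = 0.9, so δ = z_{0.1} + z_{0.10} = 1.282 + 1.282 = 2.563.
δ = d·√n ⇒ n = (δ/d)² = (2.563 / 0.5833)² = 19.31.
Rounding up, n = 20.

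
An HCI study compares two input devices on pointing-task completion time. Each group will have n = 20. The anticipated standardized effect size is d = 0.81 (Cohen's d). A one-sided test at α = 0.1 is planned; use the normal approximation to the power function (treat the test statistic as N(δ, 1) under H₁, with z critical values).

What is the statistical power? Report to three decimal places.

Noncentrality parameter: δ = d·√(n/2) = 0.81 × √(20/2) = 2.5614
One-sided α = 0.1 → critical value z_{0.1} = 1.282.
Power = P(Z > 1.282 − δ) = Φ(1.280) = 0.8997.

Power ≈ 0.900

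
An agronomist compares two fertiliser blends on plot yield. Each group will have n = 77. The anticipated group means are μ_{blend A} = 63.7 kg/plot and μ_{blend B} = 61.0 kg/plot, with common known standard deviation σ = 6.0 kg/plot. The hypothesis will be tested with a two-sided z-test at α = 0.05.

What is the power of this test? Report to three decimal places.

Standardized effect: d = |μ_{blend A} − μ_{blend B}| / σ = |63.7 − 61.0| / 6.0 = 0.4500
Noncentrality parameter: λ = d·√(n/2) = 0.4500 × √(77/2) = 2.7922
Two-sided α = 0.05 → critical value z_{0.025} = 1.960.
Power = Φ(λ − 1.960) + Φ(−λ − 1.960) = Φ(0.832) + Φ(-4.752) = 0.7974 + 0.0000 = 0.7974.

Power ≈ 0.797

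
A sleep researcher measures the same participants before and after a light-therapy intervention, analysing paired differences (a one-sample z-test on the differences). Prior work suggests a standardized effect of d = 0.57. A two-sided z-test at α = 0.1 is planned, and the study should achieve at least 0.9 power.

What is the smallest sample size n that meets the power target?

For power 0.9 need Φ(δ − z_{0.05}) = 0.9, so δ = z_{0.05} + z_{0.10} = 1.645 + 1.282 = 2.926.
(For δ > 0 the lower-tail rejection region contributes negligibly to power, so the one-term inversion is standard.)
δ = d·√n ⇒ n = (δ/d)² = (2.926 / 0.57)² = 26.36.
Rounding up, n = 27.

n = 27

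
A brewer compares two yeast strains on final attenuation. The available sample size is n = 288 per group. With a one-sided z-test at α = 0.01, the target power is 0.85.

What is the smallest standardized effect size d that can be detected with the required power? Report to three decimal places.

Required noncentrality: δ = z_{0.01} + z_{0.15} = 2.326 + 1.036 = 3.363.
δ = d·√(n/2) ⇒ d = δ/√(n/2) = 3.363/√(288/2) = 0.2802.

d ≈ 0.280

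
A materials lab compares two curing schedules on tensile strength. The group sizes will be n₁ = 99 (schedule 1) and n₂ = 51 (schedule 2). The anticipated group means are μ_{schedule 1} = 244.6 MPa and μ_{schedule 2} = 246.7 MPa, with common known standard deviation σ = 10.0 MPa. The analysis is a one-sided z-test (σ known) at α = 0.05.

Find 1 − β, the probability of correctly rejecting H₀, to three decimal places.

Standardized effect: d = |μ_{schedule 1} − μ_{schedule 2}| / σ = |244.6 − 246.7| / 10.0 = 0.2100
Noncentrality parameter: δ = d / √(1/n₁ + 1/n₂) = 0.2100 / √(1/99 + 1/51) = 1.2184
One-sided α = 0.05 → critical value z_{0.05} = 1.645.
Power = Φ(δ − 1.645) = Φ(-0.426) = 0.3349.

Power ≈ 0.335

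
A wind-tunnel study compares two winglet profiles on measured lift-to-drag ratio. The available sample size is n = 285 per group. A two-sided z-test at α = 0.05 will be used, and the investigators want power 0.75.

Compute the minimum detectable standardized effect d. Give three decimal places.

d ≈ 0.221

Need Φ(δ − 1.960) = 0.75, so δ = 1.960 + 0.674 = 2.634.
(The second rejection-region term Φ(−δ − z_{α/2}) is negligible and dropped.)
δ = d·√(n/2) ⇒ d = δ/√(n/2) = 2.634/√(285/2) = 0.2207.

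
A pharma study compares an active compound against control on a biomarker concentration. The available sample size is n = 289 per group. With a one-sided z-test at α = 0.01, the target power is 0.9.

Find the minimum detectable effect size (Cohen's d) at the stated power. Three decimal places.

Required noncentrality: δ = z_{0.01} + z_{0.10} = 2.326 + 1.282 = 3.608.
δ = d·√(n/2) ⇒ d = δ/√(n/2) = 3.608/√(289/2) = 0.3001.

d ≈ 0.300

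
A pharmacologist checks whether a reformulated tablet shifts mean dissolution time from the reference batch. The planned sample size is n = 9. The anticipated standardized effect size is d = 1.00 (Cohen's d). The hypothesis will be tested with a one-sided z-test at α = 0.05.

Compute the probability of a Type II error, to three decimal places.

Noncentrality parameter: δ = d·√n = 1.00 × √9 = 3.0000
Critical value for a one-sided test at α = 0.05: z_α = 1.645.
Power = P(Z > 1.645 − δ) = Φ(1.355) = 0.9123.
Type II error: β = 1 − power = 1 − 0.9123 = 0.0877.

β ≈ 0.088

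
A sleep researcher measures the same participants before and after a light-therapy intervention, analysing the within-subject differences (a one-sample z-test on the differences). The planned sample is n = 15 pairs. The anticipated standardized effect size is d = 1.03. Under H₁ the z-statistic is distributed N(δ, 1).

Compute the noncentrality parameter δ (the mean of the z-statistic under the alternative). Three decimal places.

δ = d·√n = 1.03 × √15 = 3.9892

δ ≈ 3.989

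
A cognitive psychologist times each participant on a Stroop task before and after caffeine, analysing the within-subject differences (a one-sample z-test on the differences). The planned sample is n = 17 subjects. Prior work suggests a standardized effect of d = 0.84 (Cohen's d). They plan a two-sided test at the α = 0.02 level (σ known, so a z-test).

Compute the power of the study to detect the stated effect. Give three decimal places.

Power ≈ 0.872

Noncentrality parameter: λ = d·√n = 0.84 × √17 = 3.4634
Two-sided α = 0.02 → critical value z_{0.01} = 2.326.
Power = Φ(λ − 2.326) + Φ(−λ − 2.326) = Φ(1.137) + Φ(-5.790) = 0.8722 + 0.0000 = 0.8722.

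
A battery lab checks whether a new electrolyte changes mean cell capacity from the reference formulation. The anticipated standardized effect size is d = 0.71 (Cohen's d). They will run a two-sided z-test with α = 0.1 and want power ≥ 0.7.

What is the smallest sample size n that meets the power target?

For power 0.7 need Φ(δ − z_{0.05}) = 0.7, so δ = z_{0.05} + z_{0.30} = 1.645 + 0.524 = 2.169.
(The Φ(−δ − z_{α/2}) term is vanishingly small for δ > 0 and is dropped in the standard sample-size formula.)
δ = d·√n ⇒ n = (δ/d)² = (2.169 / 0.71)² = 9.33.
Rounding up, n = 10.

n = 10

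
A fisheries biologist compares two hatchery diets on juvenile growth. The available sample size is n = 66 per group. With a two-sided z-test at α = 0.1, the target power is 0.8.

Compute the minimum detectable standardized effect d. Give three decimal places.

Required noncentrality: δ = z_{0.05} + z_{0.20} = 1.645 + 0.842 = 2.486.
(The second rejection-region term Φ(−δ − z_{α/2}) is negligible and dropped.)
δ = d·√(n/2) ⇒ d = δ/√(n/2) = 2.486/√(66/2) = 0.4328.

d ≈ 0.433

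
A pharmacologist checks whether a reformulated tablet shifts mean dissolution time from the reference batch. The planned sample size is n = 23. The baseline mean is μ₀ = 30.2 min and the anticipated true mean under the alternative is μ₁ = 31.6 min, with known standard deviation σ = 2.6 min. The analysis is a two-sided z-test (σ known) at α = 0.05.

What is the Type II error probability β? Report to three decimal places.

β ≈ 0.267

Standardized effect: d = |μ₁ − μ₀| / σ = |31.6 − 30.2| / 2.6 = 0.5385
Noncentrality parameter: δ = d·√n = 0.5385 × √23 = 2.5824
Two-sided α = 0.05 → critical value z_{0.025} = 1.960.
Power = Φ(δ − 1.960) + Φ(−δ − 1.960) = Φ(0.622) + Φ(-4.542) = 0.7332 + 0.0000 = 0.7332.
Type II error: β = 1 − power = 1 − 0.7332 = 0.2668.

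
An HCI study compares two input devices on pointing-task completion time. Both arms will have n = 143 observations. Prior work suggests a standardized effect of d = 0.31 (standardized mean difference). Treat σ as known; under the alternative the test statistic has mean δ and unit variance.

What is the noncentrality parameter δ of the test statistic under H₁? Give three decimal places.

δ ≈ 2.621

The noncentrality parameter scales effect size by the design's sample-size factor: δ = d·√(n/2) = 0.31 × √(143/2) = 2.6213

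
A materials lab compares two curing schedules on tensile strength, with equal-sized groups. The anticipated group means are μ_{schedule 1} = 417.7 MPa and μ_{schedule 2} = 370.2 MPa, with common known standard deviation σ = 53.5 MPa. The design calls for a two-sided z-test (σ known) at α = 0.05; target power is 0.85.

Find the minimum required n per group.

Standardized effect: d = |μ_{schedule 1} − μ_{schedule 2}| / σ = |417.7 − 370.2| / 53.5 = 0.8879
For power 0.85 need Φ(δ − z_{0.025}) = 0.85, so δ = z_{0.025} + z_{0.15} = 1.960 + 1.036 = 2.996.
(The Φ(−δ − z_{α/2}) term is vanishingly small for δ > 0 and is dropped in the standard sample-size formula.)
δ = d·√(n/2) ⇒ n = 2(δ/d)² = 2 × (2.996 / 0.8879)² = 22.78.
Rounding up, n = 23 per group.

n = 23 per group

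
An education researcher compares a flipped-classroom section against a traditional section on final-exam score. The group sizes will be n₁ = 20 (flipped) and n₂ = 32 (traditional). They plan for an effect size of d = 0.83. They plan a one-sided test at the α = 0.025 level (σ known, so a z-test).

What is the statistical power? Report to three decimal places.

Power ≈ 0.829

Noncentrality parameter: λ = d / √(1/n₁ + 1/n₂) = 0.83 / √(1/20 + 1/32) = 2.9118
Critical value for a one-sided test at α = 0.025: z_α = 1.960.
Power = Φ(λ − 1.960) = Φ(0.952) = 0.8294.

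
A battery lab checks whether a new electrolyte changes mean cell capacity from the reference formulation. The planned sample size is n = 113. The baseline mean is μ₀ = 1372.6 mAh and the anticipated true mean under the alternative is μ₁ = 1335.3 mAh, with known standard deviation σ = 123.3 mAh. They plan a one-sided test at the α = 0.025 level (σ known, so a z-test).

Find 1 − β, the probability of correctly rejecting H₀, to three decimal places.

Power ≈ 0.895

Standardized effect: d = |μ₁ − μ₀| / σ = |1335.3 − 1372.6| / 123.3 = 0.3025
Noncentrality parameter: δ = d·√n = 0.3025 × √113 = 3.2158
Critical value for a one-sided test at α = 0.025: z_α = 1.960.
Power = P(Z > 1.960 − δ) = Φ(1.256) = 0.8954.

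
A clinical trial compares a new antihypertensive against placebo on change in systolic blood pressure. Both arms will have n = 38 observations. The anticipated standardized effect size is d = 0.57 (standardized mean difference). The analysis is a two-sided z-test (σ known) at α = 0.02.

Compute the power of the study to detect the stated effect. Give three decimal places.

Noncentrality parameter: δ = d·√(n/2) = 0.57 × √(38/2) = 2.4846
Critical value for a two-sided test at α = 0.02: z_{α/2} = 2.326.
Power = Φ(δ − 2.326) + Φ(−δ − 2.326) = Φ(0.158) + Φ(-4.811) = 0.5629 + 0.0000 = 0.5629.

Power ≈ 0.563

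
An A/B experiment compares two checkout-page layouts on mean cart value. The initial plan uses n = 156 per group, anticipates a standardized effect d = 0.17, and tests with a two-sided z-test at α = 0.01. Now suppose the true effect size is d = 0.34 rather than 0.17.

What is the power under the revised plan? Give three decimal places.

Power ≈ 0.665

With d = 0.34: δ = d·√(n/2) = 0.34 × √(156/2) = 3.0028. Critical value z_{0.005} = 2.576.
Revised power = Φ(δ − 2.576) + Φ(−δ − 2.576) = Φ(0.427) + Φ(-5.579) = 0.6653 + 0.0000 = 0.6653.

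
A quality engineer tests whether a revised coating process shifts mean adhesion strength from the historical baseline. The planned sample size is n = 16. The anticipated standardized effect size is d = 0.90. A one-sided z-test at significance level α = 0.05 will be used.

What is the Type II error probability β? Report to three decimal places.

β ≈ 0.025

Noncentrality parameter: δ = d·√n = 0.90 × √16 = 3.6000
Critical value for a one-sided test at α = 0.05: z_α = 1.645.
Power = P(Z > 1.645 − δ) = Φ(1.955) = 0.9747.
Type II error: β = 1 − power = 1 − 0.9747 = 0.0253.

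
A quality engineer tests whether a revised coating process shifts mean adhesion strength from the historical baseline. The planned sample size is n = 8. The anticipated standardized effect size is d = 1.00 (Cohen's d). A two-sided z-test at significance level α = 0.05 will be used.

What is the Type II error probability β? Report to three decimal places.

Noncentrality parameter: δ = d·√n = 1.00 × √8 = 2.8284
Critical value for a two-sided test at α = 0.05: z_{α/2} = 1.960.
Power = Φ(δ − 1.960) + Φ(−δ − 1.960) = Φ(0.868) + Φ(-4.788) = 0.8074 + 0.0000 = 0.8074.
Type II error: β = 1 − power = 1 − 0.8074 = 0.1926.

β ≈ 0.193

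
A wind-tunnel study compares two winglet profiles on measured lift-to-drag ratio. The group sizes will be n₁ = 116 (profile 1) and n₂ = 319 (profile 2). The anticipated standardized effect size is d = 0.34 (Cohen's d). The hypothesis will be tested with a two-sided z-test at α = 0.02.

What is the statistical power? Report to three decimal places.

Noncentrality parameter: δ = d / √(1/n₁ + 1/n₂) = 0.34 / √(1/116 + 1/319) = 3.1359
Two-sided α = 0.02 → critical value z_{0.01} = 2.326.
Power = Φ(δ − 2.326) + Φ(−δ − 2.326) = Φ(0.810) + Φ(-5.462) = 0.7909 + 0.0000 = 0.7909.

Power ≈ 0.791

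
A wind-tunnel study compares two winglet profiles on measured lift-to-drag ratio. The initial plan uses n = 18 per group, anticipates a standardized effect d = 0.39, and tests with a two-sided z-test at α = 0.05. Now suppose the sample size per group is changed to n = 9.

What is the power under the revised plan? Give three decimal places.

Power ≈ 0.131

With n = 9 per group: δ = d·√(n/2) = 0.39 × √(9/2) = 0.8273. Critical value z_{0.025} = 1.960.
Revised power = Φ(δ − 1.960) + Φ(−δ − 1.960) = Φ(-1.133) + Φ(-2.787) = 0.1287 + 0.0027 = 0.1313.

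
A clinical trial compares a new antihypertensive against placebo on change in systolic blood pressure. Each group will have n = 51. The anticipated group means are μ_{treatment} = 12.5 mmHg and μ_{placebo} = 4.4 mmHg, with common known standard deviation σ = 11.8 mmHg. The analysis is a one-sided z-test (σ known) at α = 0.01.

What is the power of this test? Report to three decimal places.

Standardized effect: d = |μ_{treatment} − μ_{placebo}| / σ = |12.5 − 4.4| / 11.8 = 0.6864
Noncentrality parameter: λ = d·√(n/2) = 0.6864 × √(51/2) = 3.4664
One-sided α = 0.01 → critical value z_{0.01} = 2.326.
Power = P(Z > 2.326 − λ) = Φ(1.140) = 0.8729.

Power ≈ 0.873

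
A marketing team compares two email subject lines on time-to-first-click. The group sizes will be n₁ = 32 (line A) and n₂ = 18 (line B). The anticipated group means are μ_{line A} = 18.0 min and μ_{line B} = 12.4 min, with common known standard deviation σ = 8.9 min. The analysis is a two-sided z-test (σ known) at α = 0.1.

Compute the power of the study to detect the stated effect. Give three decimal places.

Standardized effect: d = |μ_{line A} − μ_{line B}| / σ = |18.0 − 12.4| / 8.9 = 0.6292
Noncentrality parameter: δ = d / √(1/n₁ + 1/n₂) = 0.6292 / √(1/32 + 1/18) = 2.1356
Critical value for a two-sided test at α = 0.1: z_{α/2} = 1.645.
Power = Φ(δ − 1.645) + Φ(−δ − 1.645) = Φ(0.491) + Φ(-3.780) = 0.6882 + 0.0001 = 0.6883.

Power ≈ 0.688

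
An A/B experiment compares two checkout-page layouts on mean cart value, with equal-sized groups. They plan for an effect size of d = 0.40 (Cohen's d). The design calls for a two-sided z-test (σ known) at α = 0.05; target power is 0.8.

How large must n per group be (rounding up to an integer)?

For power 0.8 need Φ(δ − z_{0.025}) = 0.8, so δ = z_{0.025} + z_{0.20} = 1.960 + 0.842 = 2.802.
(For δ > 0 the lower-tail rejection region contributes negligibly to power, so the one-term inversion is standard.)
δ = d·√(n/2) ⇒ n = 2(δ/d)² = 2 × (2.802 / 0.40)² = 98.11.
Rounding up, n = 99 per group.

n = 99 per group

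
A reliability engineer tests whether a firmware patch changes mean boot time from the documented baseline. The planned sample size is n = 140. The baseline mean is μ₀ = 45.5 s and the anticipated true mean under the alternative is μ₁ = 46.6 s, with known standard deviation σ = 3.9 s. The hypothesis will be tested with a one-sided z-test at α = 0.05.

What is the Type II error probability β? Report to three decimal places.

β ≈ 0.045

Standardized effect: d = |μ₁ − μ₀| / σ = |46.6 − 45.5| / 3.9 = 0.2821
Noncentrality parameter: δ = d·√n = 0.2821 × √140 = 3.3373
One-sided α = 0.05 → critical value z_{0.05} = 1.645.
Power = Φ(δ − 1.645) = Φ(1.692) = 0.9547.
Type II error: β = 1 − power = 1 − 0.9547 = 0.0453.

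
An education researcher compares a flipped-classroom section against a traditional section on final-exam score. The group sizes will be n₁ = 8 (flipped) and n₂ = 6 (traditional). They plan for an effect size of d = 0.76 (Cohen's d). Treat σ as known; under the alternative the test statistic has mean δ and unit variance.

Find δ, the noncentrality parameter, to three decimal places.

δ ≈ 1.407

The noncentrality parameter scales effect size by the design's sample-size factor: δ = d / √(1/n₁ + 1/n₂) = 0.76 / √(1/8 + 1/6) = 1.4072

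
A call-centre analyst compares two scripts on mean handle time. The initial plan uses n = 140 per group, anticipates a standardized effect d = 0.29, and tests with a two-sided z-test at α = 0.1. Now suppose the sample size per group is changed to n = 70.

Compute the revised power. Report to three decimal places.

Power ≈ 0.529

With n = 70 per group: δ = d·√(n/2) = 0.29 × √(70/2) = 1.7157. Critical value z_{0.05} = 1.645.
Revised power = Φ(δ − 1.645) + Φ(−δ − 1.645) = Φ(0.071) + Φ(-3.361) = 0.5282 + 0.0004 = 0.5286.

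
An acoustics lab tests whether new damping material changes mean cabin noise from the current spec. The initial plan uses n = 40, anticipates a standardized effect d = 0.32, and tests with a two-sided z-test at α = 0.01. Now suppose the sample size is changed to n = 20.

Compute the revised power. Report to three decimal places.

Power ≈ 0.126

With n = 20: δ = d·√n = 0.32 × √20 = 1.4311. Critical value z_{0.005} = 2.576.
Revised power = Φ(δ − 2.576) + Φ(−δ − 2.576) = Φ(-1.145) + Φ(-4.007) = 0.1262 + 0.0000 = 0.1262.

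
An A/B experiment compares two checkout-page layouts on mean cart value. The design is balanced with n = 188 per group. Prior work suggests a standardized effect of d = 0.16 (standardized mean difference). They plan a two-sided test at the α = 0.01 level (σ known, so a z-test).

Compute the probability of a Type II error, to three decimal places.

β ≈ 0.847

Noncentrality parameter: δ = d·√(n/2) = 0.16 × √(188/2) = 1.5513
Two-sided α = 0.01 → critical value z_{0.005} = 2.576.
Power = Φ(δ − 2.576) + Φ(−δ − 2.576) = Φ(-1.025) + Φ(-4.127) = 0.1528 + 0.0000 = 0.1528.
Type II error: β = 1 − power = 1 − 0.1528 = 0.8472.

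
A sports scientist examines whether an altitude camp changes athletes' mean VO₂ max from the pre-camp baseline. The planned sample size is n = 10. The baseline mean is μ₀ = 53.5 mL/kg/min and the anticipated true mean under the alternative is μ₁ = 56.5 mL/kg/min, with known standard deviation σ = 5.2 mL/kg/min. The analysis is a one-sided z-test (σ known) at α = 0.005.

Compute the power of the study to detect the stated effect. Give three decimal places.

Power ≈ 0.226

Standardized effect: d = |μ₁ − μ₀| / σ = |56.5 − 53.5| / 5.2 = 0.5769
Noncentrality parameter: δ = d·√n = 0.5769 × √10 = 1.8244
One-sided α = 0.005 → critical value z_{0.005} = 2.576.
Power = Φ(δ − 2.576) = Φ(-0.751) = 0.2262.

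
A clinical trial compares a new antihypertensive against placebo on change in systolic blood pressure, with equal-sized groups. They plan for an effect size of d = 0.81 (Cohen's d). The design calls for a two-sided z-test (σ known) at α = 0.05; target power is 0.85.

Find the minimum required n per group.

For power 0.85 need Φ(δ − z_{0.025}) = 0.85, so δ = z_{0.025} + z_{0.15} = 1.960 + 1.036 = 2.996.
(For δ > 0 the lower-tail rejection region contributes negligibly to power, so the one-term inversion is standard.)
δ = d·√(n/2) ⇒ n = 2(δ/d)² = 2 × (2.996 / 0.81)² = 27.37.
Round up to the next whole unit.

n = 28 per group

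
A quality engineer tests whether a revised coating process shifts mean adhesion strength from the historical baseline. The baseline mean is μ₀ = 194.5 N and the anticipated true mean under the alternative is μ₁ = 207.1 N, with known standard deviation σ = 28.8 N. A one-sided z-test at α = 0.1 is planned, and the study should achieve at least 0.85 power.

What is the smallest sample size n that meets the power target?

n = 29

Standardized effect: d = |μ₁ − μ₀| / σ = |207.1 − 194.5| / 28.8 = 0.4375
Set Φ(δ − 1.282) = 0.85; then δ − 1.282 = Φ⁻¹(0.85) = 1.036, giving δ = 2.318.
δ = d·√n ⇒ n = (δ/d)² = (2.318 / 0.4375)² = 28.07.
Rounding up, n = 29.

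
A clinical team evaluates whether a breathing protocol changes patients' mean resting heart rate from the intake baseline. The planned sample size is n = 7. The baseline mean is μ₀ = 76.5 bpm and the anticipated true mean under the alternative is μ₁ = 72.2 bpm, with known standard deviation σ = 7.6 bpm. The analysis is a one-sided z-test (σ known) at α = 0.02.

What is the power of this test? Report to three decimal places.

Power ≈ 0.289

Standardized effect: d = |μ₁ − μ₀| / σ = |72.2 − 76.5| / 7.6 = 0.5658
Noncentrality parameter: δ = d·√n = 0.5658 × √7 = 1.4969
One-sided α = 0.02 → critical value z_{0.02} = 2.054.
Power = Φ(δ − 2.054) = Φ(-0.557) = 0.2888.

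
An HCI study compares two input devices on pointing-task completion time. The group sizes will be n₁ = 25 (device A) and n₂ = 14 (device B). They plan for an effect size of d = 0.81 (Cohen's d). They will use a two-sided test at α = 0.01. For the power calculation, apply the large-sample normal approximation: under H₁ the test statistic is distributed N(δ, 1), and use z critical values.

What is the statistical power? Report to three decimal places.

Power ≈ 0.441

Noncentrality parameter: δ = d / √(1/n₁ + 1/n₂) = 0.81 / √(1/25 + 1/14) = 2.4265
Two-sided α = 0.01 → critical value z_{0.005} = 2.576.
Power = Φ(δ − 2.576) + Φ(−δ − 2.576) = Φ(-0.149) + Φ(-5.002) = 0.4407 + 0.0000 = 0.4407.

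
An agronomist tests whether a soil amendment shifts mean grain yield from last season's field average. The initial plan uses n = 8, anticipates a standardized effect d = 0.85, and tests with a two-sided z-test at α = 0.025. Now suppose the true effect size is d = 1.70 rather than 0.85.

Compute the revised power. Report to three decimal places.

Power ≈ 0.995

With d = 1.70: δ = d·√n = 1.70 × √8 = 4.8083. Critical value z_{0.0125} = 2.241.
Revised power = Φ(δ − 2.241) + Φ(−δ − 2.241) = Φ(2.567) + Φ(-7.050) = 0.9949 + 0.0000 = 0.9949.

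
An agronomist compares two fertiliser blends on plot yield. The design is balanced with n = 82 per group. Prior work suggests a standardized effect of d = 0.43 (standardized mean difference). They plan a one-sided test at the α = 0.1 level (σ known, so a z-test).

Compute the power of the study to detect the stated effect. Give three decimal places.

Power ≈ 0.929

Noncentrality parameter: δ = d·√(n/2) = 0.43 × √(82/2) = 2.7533
Critical value for a one-sided test at α = 0.1: z_α = 1.282.
Power = Φ(δ − 1.282) = Φ(1.472) = 0.9295.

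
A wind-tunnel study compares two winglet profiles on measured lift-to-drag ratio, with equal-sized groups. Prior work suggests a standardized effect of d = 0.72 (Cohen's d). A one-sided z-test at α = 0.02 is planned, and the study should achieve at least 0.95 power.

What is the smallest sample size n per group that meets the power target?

n = 53 per group

Set Φ(δ − 2.054) = 0.95; then δ − 2.054 = Φ⁻¹(0.95) = 1.645, giving δ = 3.699.
δ = d·√(n/2) ⇒ n = 2(δ/d)² = 2 × (3.699 / 0.72)² = 52.78.
Rounding up, n = 53 per group.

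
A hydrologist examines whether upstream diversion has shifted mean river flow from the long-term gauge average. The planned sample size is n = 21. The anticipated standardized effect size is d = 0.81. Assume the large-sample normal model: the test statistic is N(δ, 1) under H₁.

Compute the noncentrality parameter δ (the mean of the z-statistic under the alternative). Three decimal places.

δ ≈ 3.712

The noncentrality parameter scales effect size by the design's sample-size factor: δ = d·√n = 0.81 × √21 = 3.7119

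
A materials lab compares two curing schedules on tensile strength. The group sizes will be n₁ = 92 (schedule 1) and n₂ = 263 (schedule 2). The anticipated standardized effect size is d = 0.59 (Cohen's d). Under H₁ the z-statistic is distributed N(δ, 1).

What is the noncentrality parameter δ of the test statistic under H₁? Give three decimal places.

δ = d / √(1/n₁ + 1/n₂) = 0.59 / √(1/92 + 1/263) = 4.8709

δ ≈ 4.871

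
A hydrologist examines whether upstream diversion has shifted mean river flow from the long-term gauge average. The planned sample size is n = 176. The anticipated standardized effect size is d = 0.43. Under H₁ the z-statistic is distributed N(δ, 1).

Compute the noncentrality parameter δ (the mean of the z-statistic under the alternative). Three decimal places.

The noncentrality parameter scales effect size by the design's sample-size factor: δ = d·√n = 0.43 × √176 = 5.7046

δ ≈ 5.705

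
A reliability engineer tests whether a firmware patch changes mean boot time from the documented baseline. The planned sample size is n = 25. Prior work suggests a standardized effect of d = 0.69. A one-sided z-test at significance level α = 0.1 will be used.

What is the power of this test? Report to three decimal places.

Noncentrality parameter: δ = d·√n = 0.69 × √25 = 3.4500
One-sided α = 0.1 → critical value z_{0.1} = 1.282.
Power = P(Z > 1.282 − δ) = Φ(2.168) = 0.9849.

Power ≈ 0.985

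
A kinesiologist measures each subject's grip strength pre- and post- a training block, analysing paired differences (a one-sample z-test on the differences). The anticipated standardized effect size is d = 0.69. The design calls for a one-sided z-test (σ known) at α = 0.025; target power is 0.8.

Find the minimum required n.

Set Φ(δ − 1.960) = 0.8; then δ − 1.960 = Φ⁻¹(0.8) = 0.842, giving δ = 2.802.
δ = d·√n ⇒ n = (δ/d)² = (2.802 / 0.69)² = 16.49.
Round up to the next whole unit.

n = 17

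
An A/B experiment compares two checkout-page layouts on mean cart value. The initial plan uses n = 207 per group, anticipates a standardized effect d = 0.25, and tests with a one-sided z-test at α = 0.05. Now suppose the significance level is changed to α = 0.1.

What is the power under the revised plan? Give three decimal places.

δ = d·√(n/2) = 0.25 × √(207/2) = 2.5434 (unchanged). New critical value: z_{0.1} = 1.282.
Revised power = P(Z > 1.282 − δ) = Φ(1.262) = 0.8965.

Power ≈ 0.896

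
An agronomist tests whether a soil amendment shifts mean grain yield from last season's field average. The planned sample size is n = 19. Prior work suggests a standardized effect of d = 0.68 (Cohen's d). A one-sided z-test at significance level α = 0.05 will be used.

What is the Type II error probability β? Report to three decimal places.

Noncentrality parameter: δ = d·√n = 0.68 × √19 = 2.9641
Critical value for a one-sided test at α = 0.05: z_α = 1.645.
Power = Φ(δ − 1.645) = Φ(1.319) = 0.9064.
Type II error: β = 1 − power = 1 − 0.9064 = 0.0936.

β ≈ 0.094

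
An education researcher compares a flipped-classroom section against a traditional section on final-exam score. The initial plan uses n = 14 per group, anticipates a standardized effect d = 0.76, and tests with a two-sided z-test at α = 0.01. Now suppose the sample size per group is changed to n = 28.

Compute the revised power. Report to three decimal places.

Power ≈ 0.606

With n = 28 per group: δ = d·√(n/2) = 0.76 × √(28/2) = 2.8437. Critical value z_{0.005} = 2.576.
Revised power = Φ(δ − 2.576) + Φ(−δ − 2.576) = Φ(0.268) + Φ(-5.419) = 0.6056 + 0.0000 = 0.6056.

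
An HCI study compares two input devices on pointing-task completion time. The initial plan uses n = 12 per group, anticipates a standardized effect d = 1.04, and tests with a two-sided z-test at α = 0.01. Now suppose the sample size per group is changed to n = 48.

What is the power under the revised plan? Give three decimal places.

Power ≈ 0.994

With n = 48 per group: δ = d·√(n/2) = 1.04 × √(48/2) = 5.0949. Critical value z_{0.005} = 2.576.
Revised power = Φ(δ − 2.576) + Φ(−δ − 2.576) = Φ(2.519) + Φ(-7.671) = 0.9941 + 0.0000 = 0.9941.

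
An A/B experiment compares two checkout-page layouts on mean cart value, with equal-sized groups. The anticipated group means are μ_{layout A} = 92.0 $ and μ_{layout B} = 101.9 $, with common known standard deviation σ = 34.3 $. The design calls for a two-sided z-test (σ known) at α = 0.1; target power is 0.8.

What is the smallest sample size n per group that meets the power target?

Standardized effect: d = |μ_{layout A} − μ_{layout B}| / σ = |92.0 − 101.9| / 34.3 = 0.2886
For power 0.8 need Φ(δ − z_{0.05}) = 0.8, so δ = z_{0.05} + z_{0.20} = 1.645 + 0.842 = 2.486.
(For δ > 0 the lower-tail rejection region contributes negligibly to power, so the one-term inversion is standard.)
δ = d·√(n/2) ⇒ n = 2(δ/d)² = 2 × (2.486 / 0.2886)² = 148.43.
Round up to the next whole unit.

n = 149 per group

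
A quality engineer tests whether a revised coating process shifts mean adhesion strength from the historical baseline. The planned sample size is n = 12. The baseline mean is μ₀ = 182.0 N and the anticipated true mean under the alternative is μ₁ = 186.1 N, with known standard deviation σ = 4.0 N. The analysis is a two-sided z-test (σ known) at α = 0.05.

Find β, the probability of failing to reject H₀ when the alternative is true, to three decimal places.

Standardized effect: d = |μ₁ − μ₀| / σ = |186.1 − 182.0| / 4.0 = 1.0250
Noncentrality parameter: δ = d·√n = 1.0250 × √12 = 3.5507
Two-sided α = 0.05 → critical value z_{0.025} = 1.960.
Power = Φ(δ − 1.960) + Φ(−δ − 1.960) = Φ(1.591) + Φ(-5.511) = 0.9442 + 0.0000 = 0.9442.
Type II error: β = 1 − power = 1 − 0.9442 = 0.0558.

β ≈ 0.056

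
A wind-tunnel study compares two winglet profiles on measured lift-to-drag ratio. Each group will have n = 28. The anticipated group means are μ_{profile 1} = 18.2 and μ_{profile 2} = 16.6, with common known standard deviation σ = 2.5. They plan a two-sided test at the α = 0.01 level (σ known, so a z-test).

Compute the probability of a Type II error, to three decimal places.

Standardized effect: d = |μ_{profile 1} − μ_{profile 2}| / σ = |18.2 − 16.6| / 2.5 = 0.6400
Noncentrality parameter: δ = d·√(n/2) = 0.6400 × √(28/2) = 2.3947
Critical value for a two-sided test at α = 0.01: z_{α/2} = 2.576.
Power = Φ(δ − 2.576) + Φ(−δ − 2.576) = Φ(-0.181) + Φ(-4.970) = 0.4281 + 0.0000 = 0.4281.
Type II error: β = 1 − power = 1 − 0.4281 = 0.5719.

β ≈ 0.572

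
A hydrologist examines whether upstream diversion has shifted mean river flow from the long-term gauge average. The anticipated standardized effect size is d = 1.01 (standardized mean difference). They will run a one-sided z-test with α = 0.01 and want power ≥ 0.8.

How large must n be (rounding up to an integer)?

n = 10

For power 0.8 need Φ(δ − z_{0.01}) = 0.8, so δ = z_{0.01} + z_{0.20} = 2.326 + 0.842 = 3.168.
δ = d·√n ⇒ n = (δ/d)² = (3.168 / 1.01)² = 9.84.
Round up to the next whole unit.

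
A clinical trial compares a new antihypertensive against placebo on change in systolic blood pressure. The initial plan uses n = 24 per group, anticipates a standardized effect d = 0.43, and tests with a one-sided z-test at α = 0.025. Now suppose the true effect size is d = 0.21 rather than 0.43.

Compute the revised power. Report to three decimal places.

Power ≈ 0.109

With d = 0.21: δ = d·√(n/2) = 0.21 × √(24/2) = 0.7275. Critical value z_{0.025} = 1.960.
Revised power = P(Z > 1.960 − δ) = Φ(-1.233) = 0.1089.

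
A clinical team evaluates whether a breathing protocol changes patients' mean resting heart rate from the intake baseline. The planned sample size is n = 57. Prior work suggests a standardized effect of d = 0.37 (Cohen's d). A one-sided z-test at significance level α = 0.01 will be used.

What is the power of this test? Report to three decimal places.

Power ≈ 0.680

Noncentrality parameter: δ = d·√n = 0.37 × √57 = 2.7934
Critical value for a one-sided test at α = 0.01: z_α = 2.326.
Power = Φ(δ − 2.326) = Φ(0.467) = 0.6798.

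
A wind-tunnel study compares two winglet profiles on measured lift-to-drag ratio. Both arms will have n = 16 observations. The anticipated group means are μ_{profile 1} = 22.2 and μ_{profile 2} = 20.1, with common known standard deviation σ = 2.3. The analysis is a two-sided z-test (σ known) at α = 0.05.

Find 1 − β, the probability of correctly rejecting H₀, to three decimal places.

Standardized effect: d = |μ_{profile 1} − μ_{profile 2}| / σ = |22.2 − 20.1| / 2.3 = 0.9130
Noncentrality parameter: δ = d·√(n/2) = 0.9130 × √(16/2) = 2.5825
Two-sided α = 0.05 → critical value z_{0.025} = 1.960.
Power = Φ(δ − 1.960) + Φ(−δ − 1.960) = Φ(0.623) + Φ(-4.542) = 0.7332 + 0.0000 = 0.7332.

Power ≈ 0.733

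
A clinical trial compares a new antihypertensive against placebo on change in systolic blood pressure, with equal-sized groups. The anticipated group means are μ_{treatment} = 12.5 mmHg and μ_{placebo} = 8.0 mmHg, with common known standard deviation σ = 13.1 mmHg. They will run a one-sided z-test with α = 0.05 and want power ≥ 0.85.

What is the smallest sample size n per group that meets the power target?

Standardized effect: d = |μ_{treatment} − μ_{placebo}| / σ = |12.5 − 8.0| / 13.1 = 0.3435
Set Φ(δ − 1.645) = 0.85; then δ − 1.645 = Φ⁻¹(0.85) = 1.036, giving δ = 2.681.
δ = d·√(n/2) ⇒ n = 2(δ/d)² = 2 × (2.681 / 0.3435)² = 121.85.
Round up to the next whole unit.

n = 122 per group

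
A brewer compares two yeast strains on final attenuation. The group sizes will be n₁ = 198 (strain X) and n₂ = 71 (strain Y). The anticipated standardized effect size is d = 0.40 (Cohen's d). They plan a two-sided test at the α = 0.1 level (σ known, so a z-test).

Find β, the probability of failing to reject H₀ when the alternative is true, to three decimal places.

β ≈ 0.106

Noncentrality parameter: δ = d / √(1/n₁ + 1/n₂) = 0.40 / √(1/198 + 1/71) = 2.8916
Critical value for a two-sided test at α = 0.1: z_{α/2} = 1.645.
Power = Φ(δ − 1.645) + Φ(−δ − 1.645) = Φ(1.247) + Φ(-4.537) = 0.8938 + 0.0000 = 0.8938.
Type II error: β = 1 − power = 1 − 0.8938 = 0.1062.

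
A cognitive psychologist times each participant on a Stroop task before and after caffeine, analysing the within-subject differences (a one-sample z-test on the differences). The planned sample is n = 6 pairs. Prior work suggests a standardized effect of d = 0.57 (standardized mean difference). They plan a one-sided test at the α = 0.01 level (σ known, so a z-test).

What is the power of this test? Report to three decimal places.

Noncentrality parameter: δ = d·√n = 0.57 × √6 = 1.3962
One-sided α = 0.01 → critical value z_{0.01} = 2.326.
Power = Φ(δ − 2.326) = Φ(-0.930) = 0.1761.

Power ≈ 0.176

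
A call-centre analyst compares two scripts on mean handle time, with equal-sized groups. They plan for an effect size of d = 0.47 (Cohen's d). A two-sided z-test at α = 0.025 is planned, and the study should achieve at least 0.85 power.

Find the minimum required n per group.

Set Φ(δ − 2.241) = 0.85; then δ − 2.241 = Φ⁻¹(0.85) = 1.036, giving δ = 3.278.
(For δ > 0 the lower-tail rejection region contributes negligibly to power, so the one-term inversion is standard.)
δ = d·√(n/2) ⇒ n = 2(δ/d)² = 2 × (3.278 / 0.47)² = 97.28.
Round up to the next whole unit.

n = 98 per group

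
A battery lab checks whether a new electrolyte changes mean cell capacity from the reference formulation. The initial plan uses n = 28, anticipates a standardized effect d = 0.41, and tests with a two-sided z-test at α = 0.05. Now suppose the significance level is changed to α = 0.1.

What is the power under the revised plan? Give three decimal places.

δ = d·√n = 0.41 × √28 = 2.1695 (unchanged). New critical value: z_{0.05} = 1.645.
Revised power = Φ(δ − 1.645) + Φ(−δ − 1.645) = Φ(0.525) + Φ(-3.814) = 0.7001 + 0.0001 = 0.7002.

Power ≈ 0.700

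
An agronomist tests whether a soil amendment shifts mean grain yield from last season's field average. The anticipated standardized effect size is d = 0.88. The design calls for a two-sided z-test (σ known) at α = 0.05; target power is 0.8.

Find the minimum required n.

For power 0.8 need Φ(δ − z_{0.025}) = 0.8, so δ = z_{0.025} + z_{0.20} = 1.960 + 0.842 = 2.802.
(For δ > 0 the lower-tail rejection region contributes negligibly to power, so the one-term inversion is standard.)
δ = d·√n ⇒ n = (δ/d)² = (2.802 / 0.88)² = 10.14.
Rounding up, n = 11.

n = 11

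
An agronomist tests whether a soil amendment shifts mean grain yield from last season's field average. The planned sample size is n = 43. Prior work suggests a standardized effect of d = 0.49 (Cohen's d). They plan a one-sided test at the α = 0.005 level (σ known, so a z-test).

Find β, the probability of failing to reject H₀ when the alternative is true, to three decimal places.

Noncentrality parameter: δ = d·√n = 0.49 × √43 = 3.2131
Critical value for a one-sided test at α = 0.005: z_α = 2.576.
Power = P(Z > 2.576 − δ) = Φ(0.637) = 0.7380.
Type II error: β = 1 − power = 1 − 0.7380 = 0.2620.

β ≈ 0.262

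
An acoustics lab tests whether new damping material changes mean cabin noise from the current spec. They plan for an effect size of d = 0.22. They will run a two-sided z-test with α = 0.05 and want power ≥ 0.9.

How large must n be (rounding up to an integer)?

Set Φ(δ − 1.960) = 0.9; then δ − 1.960 = Φ⁻¹(0.9) = 1.282, giving δ = 3.242.
(The Φ(−δ − z_{α/2}) term is vanishingly small for δ > 0 and is dropped in the standard sample-size formula.)
δ = d·√n ⇒ n = (δ/d)² = (3.242 / 0.22)² = 217.10.
Round up to the next whole unit.

n = 218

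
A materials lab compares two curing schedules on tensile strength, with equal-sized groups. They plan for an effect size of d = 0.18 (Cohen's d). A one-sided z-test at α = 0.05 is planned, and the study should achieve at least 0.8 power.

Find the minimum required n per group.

n = 382 per group

For power 0.8 need Φ(δ − z_{0.05}) = 0.8, so δ = z_{0.05} + z_{0.20} = 1.645 + 0.842 = 2.486.
δ = d·√(n/2) ⇒ n = 2(δ/d)² = 2 × (2.486 / 0.18)² = 381.64.
Round up to the next whole unit.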